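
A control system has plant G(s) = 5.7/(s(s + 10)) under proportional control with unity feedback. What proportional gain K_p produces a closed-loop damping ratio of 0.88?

Closed-loop characteristic equation: s² + 10s + K_p·5.7 = 0.
So ω_n = √(5.7K_p) and 2ζω_n = 10, giving ζ = 10/(2√(5.7K_p)).
Setting ζ = 0.88: √(5.7K_p) = 10/(2·0.88) = 5.682, so K_p = 32.28/5.7 = 5.66.

K_p = 5.66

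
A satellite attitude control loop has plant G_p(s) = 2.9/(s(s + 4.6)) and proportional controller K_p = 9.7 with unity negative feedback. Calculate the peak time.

T_p = 0.657 s

Closed-loop characteristic equation: s² + 4.6s + 28.13 = 0, so ω_n = 5.304 rad/s and ζ = 4.6/(2·5.304) = 0.4337.
Damped frequency ω_d = ω_n√(1−ζ²) = 4.779 rad/s, so peak time T_p = π/ω_d = 0.657 s.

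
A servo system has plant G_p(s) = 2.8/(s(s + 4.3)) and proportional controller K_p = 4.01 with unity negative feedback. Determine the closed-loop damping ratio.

ζ = 0.642

1 + K_p·G_p(s) = 0 gives s² + 4.3s + 11.23 = 0.
Matching s² + 2ζω_n s + ω_n²: ω_n = √11.23 = 3.351 rad/s and 2ζω_n = 4.3, so ζ = 4.3/(2·3.351) = 0.642.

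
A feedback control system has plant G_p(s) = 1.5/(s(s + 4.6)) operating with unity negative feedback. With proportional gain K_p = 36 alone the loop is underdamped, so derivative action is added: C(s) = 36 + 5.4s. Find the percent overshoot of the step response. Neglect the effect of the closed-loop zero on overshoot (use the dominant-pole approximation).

Forward path: (36 + 5.4s)·1.5/(s(s+4.6)). The closed-loop characteristic equation is s² + (4.6 + 1.5·5.4)s + 1.5·36 = 0.
That is s² + 12.7s + 54 = 0, so ω_n = 7.348 rad/s and ζ = 12.7/(2·7.348) = 0.8641.
%OS = 100·exp(−πζ/√(1−ζ²)) = 0.454%.

0.454%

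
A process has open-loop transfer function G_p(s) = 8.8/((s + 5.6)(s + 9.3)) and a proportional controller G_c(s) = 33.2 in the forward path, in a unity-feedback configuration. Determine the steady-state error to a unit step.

0.151

The loop is type 0. Static position error constant K_pos = G_c(0)·G_p(0) = 33.2·0.169 = 5.61.
Steady-state error to a unit step: e_ss = 1/(1+K_pos) = 1/6.61 = 0.151.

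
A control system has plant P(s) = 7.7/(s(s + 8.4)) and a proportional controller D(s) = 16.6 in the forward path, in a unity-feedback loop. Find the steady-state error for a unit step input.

0

The open loop D(s)P(s) has a pole at the origin (type 1), so the static position error constant is infinite and e_ss = 1/(1+∞) = 0.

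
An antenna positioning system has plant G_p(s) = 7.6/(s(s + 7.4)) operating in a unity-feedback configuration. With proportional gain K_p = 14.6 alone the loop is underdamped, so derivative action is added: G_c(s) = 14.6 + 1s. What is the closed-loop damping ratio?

ζ = 0.712

Forward path: (14.6 + 1s)·7.6/(s(s+7.4)). The closed-loop characteristic equation is s² + (7.4 + 7.6·1)s + 7.6·14.6 = 0.
That is s² + 15s + 111 = 0, so ω_n = 10.53 rad/s and ζ = 15/(2·10.53) = 0.712.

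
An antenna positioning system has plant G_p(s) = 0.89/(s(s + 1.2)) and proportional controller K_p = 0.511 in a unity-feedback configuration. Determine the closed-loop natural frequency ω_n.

ω_n = 0.674 rad/s

1 + K_p·G_p(s) = 0 gives s² + 1.2s + 0.4548 = 0.
So ω_n² = 0.4548 ⇒ ω_n = 0.6744 rad/s, and ζ = 1.2/(2ω_n) = 0.89.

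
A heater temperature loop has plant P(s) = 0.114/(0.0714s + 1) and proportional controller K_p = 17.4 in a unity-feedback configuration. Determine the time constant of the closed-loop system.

Closed loop: T(s) = K_p·P/(1+K_p·P) = 1.984/(0.0714s + 1 + 1.984), with pole at s = −(1 + 1.984)/0.0714 = −41.79.
Closed-loop time constant τ = 1/41.79 = 0.0239 s.

τ = 0.0239 s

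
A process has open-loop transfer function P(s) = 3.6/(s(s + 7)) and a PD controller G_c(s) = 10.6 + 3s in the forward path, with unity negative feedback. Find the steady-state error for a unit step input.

0

The open loop G_c(s)P(s) has a pole at the origin (type 1), so the static position error constant is infinite and e_ss = 1/(1+∞) = 0.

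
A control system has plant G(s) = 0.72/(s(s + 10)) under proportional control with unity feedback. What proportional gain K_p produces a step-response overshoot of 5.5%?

From %OS = 100·exp(−πζ/√(1−ζ²)) = 5.5%, ζ = −ln(0.055)/√(π²+ln²(0.055)) = 0.6783.
Characteristic equation s² + 10s + 0.72K_p = 0 gives ζ = 10/(2√(0.72K_p)).
Setting ζ = 0.6783: √(0.72K_p) = 10/(2·0.6783) = 7.371, so K_p = 54.33/0.72 = 75.5.

K_p = 75.5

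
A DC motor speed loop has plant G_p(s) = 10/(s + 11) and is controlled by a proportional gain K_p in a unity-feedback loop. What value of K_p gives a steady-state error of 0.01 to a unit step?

K_p = 109

The loop is type 0, so e_ss(step) = 1/(1 + K_pos) with K_pos = K_p·G_p(0).
G_p(0) = 0.9091. Require 1/(1 + K_p·0.9091) = 0.01, so 1 + 0.9091·K_p = 100.
K_p = (100 − 1)/0.9091 = 109.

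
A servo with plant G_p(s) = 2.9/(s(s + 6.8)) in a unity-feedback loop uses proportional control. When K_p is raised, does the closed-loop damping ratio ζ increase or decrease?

decrease

ζ = 6.8/(2√(2.9K_p)); increasing K_p raises the denominator, so ζ falls.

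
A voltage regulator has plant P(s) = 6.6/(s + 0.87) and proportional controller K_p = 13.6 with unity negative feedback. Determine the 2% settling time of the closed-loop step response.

T_s ≈ 0.0441 s

Closed-loop transfer function: T(s) = K_p·P(s)/(1 + K_p·P(s)) = 89.76/(s + 0.87 + 89.76) = 89.76/(s + 90.63).
Time constant τ = 1/90.63 = 0.01103 s, so the 2% settling time is about 4τ = 0.0441 s.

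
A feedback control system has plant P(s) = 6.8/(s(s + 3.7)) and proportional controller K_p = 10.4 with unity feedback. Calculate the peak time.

The closed-loop denominator s² + 3.7s + 70.72 gives ω_n = √70.72 = 8.41 and ζ = 3.7/(2ω_n) = 0.22.
Damped frequency ω_d = ω_n√(1−ζ²) = 8.204 rad/s, so peak time T_p = π/ω_d = 0.383 s.

T_p = 0.383 s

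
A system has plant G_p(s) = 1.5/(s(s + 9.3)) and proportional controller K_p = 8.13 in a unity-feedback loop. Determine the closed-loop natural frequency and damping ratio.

1 + K_p·G_p(s) = 0 gives s² + 9.3s + 12.2 = 0.
So ω_n² = 12.2 ⇒ ω_n = 3.492 rad/s, and ζ = 9.3/(2ω_n) = 1.33.

ω_n = 3.49 rad/s, ζ = 1.33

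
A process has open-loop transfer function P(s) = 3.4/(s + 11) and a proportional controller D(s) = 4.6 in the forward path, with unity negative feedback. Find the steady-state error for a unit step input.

The loop is type 0. Static position error constant K_pos = D(0)·P(0) = 4.6·0.3091 = 1.422.
Steady-state error to a unit step: e_ss = 1/(1+K_pos) = 1/2.422 = 0.413.

0.413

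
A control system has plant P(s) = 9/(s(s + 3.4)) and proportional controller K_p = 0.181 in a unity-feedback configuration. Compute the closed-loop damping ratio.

ζ = 1.33

The closed-loop denominator is s(s+3.4) + 0.181·9 = s² + 3.4s + 1.629.
So ω_n² = 1.629 ⇒ ω_n = 1.276 rad/s, and ζ = 3.4/(2ω_n) = 1.33.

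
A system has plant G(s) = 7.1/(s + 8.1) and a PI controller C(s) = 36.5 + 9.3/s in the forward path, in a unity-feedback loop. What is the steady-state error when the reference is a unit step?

0

The open loop C(s)G(s) has a pole at the origin (type 1), so the static position error constant is infinite and e_ss = 1/(1+∞) = 0.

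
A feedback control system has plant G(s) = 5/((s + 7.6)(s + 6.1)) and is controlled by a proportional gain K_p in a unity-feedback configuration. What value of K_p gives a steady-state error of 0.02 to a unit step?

The loop is type 0, so e_ss(step) = 1/(1 + K_pos) with K_pos = K_p·G(0).
G(0) = 0.1079. Require 1/(1 + K_p·0.1079) = 0.02, so 1 + 0.1079·K_p = 50.
K_p = (50 − 1)/0.1079 = 454.

K_p = 454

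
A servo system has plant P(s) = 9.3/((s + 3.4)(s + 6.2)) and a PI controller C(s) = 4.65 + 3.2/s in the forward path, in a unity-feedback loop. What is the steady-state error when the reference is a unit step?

0

The open loop C(s)P(s) has a pole at the origin (type 1), so the static position error constant is infinite and e_ss = 1/(1+∞) = 0.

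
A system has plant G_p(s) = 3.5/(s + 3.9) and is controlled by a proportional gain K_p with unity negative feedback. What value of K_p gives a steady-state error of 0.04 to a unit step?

K_p = 26.7

The loop is type 0, so e_ss(step) = 1/(1 + K_pos) with K_pos = K_p·G_p(0).
G_p(0) = 0.8974. Require 1/(1 + K_p·0.8974) = 0.04, so 1 + 0.8974·K_p = 25.
K_p = (25 − 1)/0.8974 = 26.7.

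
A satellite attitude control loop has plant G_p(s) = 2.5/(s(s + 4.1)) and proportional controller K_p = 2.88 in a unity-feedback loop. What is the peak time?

Closed-loop characteristic equation: s² + 4.1s + 7.2 = 0, so ω_n = 2.683 rad/s and ζ = 4.1/(2·2.683) = 0.764.
Damped frequency ω_d = ω_n√(1−ζ²) = 1.731 rad/s, so peak time T_p = π/ω_d = 1.81 s.

T_p = 1.81 s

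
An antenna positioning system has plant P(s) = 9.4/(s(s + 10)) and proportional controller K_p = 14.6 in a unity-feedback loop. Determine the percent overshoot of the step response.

The closed-loop denominator s² + 10s + 137.2 gives ω_n = √137.2 = 11.71 and ζ = 10/(2ω_n) = 0.4268.
%OS = 100·exp(−πζ/√(1−ζ²)) = 100·exp(−π·0.4268/√0.8178) = 22.7%.

22.7%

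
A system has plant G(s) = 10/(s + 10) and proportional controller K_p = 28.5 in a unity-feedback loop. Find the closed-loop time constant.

τ = 0.00339 s

Closed-loop transfer function: T(s) = K_p·G(s)/(1 + K_p·G(s)) = 285/(s + 10 + 285) = 285/(s + 295).
Time constant τ = 1/295 = 0.00339 s.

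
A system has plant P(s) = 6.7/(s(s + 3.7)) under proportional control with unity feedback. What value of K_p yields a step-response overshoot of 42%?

K_p = 7.21

From %OS = 100·exp(−πζ/√(1−ζ²)) = 42%, ζ = −ln(0.42)/√(π²+ln²(0.42)) = 0.2662.
Characteristic equation s² + 3.7s + 6.7K_p = 0 gives ζ = 3.7/(2√(6.7K_p)).
Setting ζ = 0.2662: √(6.7K_p) = 3.7/(2·0.2662) = 6.95, so K_p = 48.31/6.7 = 7.21.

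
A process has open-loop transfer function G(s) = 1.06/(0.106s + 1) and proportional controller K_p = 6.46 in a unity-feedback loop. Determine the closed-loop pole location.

s = -74.03

Closed loop: T(s) = K_p·G/(1+K_p·G) = 6.848/(0.106s + 1 + 6.848), with pole at s = −(1 + 6.848)/0.106 = −74.03.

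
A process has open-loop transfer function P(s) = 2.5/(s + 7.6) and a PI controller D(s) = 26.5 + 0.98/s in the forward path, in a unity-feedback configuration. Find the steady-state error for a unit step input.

The open loop D(s)P(s) has a pole at the origin (type 1), so the static position error constant is infinite and e_ss = 1/(1+∞) = 0.

0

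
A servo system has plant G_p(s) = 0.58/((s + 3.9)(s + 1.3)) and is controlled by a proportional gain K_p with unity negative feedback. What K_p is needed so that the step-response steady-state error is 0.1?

K_p = 78.7

The loop is type 0, so e_ss(step) = 1/(1 + K_pos) with K_pos = K_p·G_p(0).
G_p(0) = 0.1144. Require 1/(1 + K_p·0.1144) = 0.1, so 1 + 0.1144·K_p = 10.
K_p = (10 − 1)/0.1144 = 78.7.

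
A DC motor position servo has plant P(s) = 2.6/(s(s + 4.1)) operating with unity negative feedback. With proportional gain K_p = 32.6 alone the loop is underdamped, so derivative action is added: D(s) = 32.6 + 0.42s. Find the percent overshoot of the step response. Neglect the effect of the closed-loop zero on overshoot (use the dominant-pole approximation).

Forward path: (32.6 + 0.42s)·2.6/(s(s+4.1)). The closed-loop characteristic equation is s² + (4.1 + 2.6·0.42)s + 2.6·32.6 = 0.
That is s² + 5.192s + 84.76 = 0, so ω_n = 9.207 rad/s and ζ = 5.192/(2·9.207) = 0.282.
%OS = 100·exp(−πζ/√(1−ζ²)) = 39.7%.

39.7%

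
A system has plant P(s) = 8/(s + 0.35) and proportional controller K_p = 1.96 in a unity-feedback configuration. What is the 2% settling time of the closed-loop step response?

Closed-loop transfer function: T(s) = K_p·P(s)/(1 + K_p·P(s)) = 15.68/(s + 0.35 + 15.68) = 15.68/(s + 16.03).
Time constant τ = 1/16.03 = 0.06238 s, so the 2% settling time is about 4τ = 0.25 s.

T_s ≈ 0.25 s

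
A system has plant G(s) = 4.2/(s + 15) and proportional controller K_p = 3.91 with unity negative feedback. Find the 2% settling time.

Closed-loop transfer function: T(s) = K_p·G(s)/(1 + K_p·G(s)) = 16.42/(s + 15 + 16.42) = 16.42/(s + 31.42).
Time constant τ = 1/31.42 = 0.03182 s, so the 2% settling time is about 4τ = 0.127 s.

T_s ≈ 0.127 s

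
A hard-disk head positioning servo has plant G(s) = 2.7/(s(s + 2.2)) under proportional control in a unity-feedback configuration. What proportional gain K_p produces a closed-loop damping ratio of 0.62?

Closed-loop characteristic equation: s² + 2.2s + K_p·2.7 = 0.
So ω_n = √(2.7K_p) and 2ζω_n = 2.2, giving ζ = 2.2/(2√(2.7K_p)).
Setting ζ = 0.62: √(2.7K_p) = 2.2/(2·0.62) = 1.774, so K_p = 3.148/2.7 = 1.17.

K_p = 1.17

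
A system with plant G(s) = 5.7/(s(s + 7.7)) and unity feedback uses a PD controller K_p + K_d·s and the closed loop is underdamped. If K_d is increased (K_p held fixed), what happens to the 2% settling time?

decrease

Characteristic equation s² + (7.7 + 5.7K_d)s + 5.7K_p = 0: raising K_d increases ζω_n = (7.7+5.7K_d)/2 while the loop stays underdamped, so T_s ≈ 4/(ζω_n) decreases.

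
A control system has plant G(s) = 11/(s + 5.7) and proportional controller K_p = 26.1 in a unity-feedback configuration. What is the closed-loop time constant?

Closed-loop transfer function: T(s) = K_p·G(s)/(1 + K_p·G(s)) = 287.1/(s + 5.7 + 287.1) = 287.1/(s + 292.8).
Time constant τ = 1/292.8 = 0.00342 s.

τ = 0.00342 s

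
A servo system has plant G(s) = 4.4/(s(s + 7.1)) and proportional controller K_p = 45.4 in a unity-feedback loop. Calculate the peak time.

Closed-loop characteristic equation: s² + 7.1s + 199.8 = 0, so ω_n = 14.13 rad/s and ζ = 7.1/(2·14.13) = 0.2512.
Damped frequency ω_d = ω_n√(1−ζ²) = 13.68 rad/s, so peak time T_p = π/ω_d = 0.23 s.

T_p = 0.23 s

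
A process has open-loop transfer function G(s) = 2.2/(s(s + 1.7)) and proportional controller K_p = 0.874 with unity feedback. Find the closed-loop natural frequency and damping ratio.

ω_n = 1.39 rad/s, ζ = 0.613

With unity feedback the closed-loop characteristic equation is s² + 1.7s + 0.874·2.2 = s² + 1.7s + 1.923 = 0.
Matching s² + 2ζω_n s + ω_n²: ω_n = √1.923 = 1.387 rad/s and 2ζω_n = 1.7, so ζ = 1.7/(2·1.387) = 0.613.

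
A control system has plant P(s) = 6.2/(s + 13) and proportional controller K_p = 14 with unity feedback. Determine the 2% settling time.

Closed-loop transfer function: T(s) = K_p·P(s)/(1 + K_p·P(s)) = 86.8/(s + 13 + 86.8) = 86.8/(s + 99.8).
Time constant τ = 1/99.8 = 0.01002 s, so the 2% settling time is about 4τ = 0.0401 s.

T_s ≈ 0.0401 s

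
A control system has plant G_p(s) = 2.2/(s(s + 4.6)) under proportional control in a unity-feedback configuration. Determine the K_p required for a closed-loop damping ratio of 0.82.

K_p = 3.58

Closed-loop characteristic equation: s² + 4.6s + K_p·2.2 = 0.
So ω_n = √(2.2K_p) and 2ζω_n = 4.6, giving ζ = 4.6/(2√(2.2K_p)).
Setting ζ = 0.82: √(2.2K_p) = 4.6/(2·0.82) = 2.805, so K_p = 7.867/2.2 = 3.58.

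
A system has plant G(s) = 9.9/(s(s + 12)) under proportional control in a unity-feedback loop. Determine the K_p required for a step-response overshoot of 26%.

From %OS = 100·exp(−πζ/√(1−ζ²)) = 26%, ζ = −ln(0.26)/√(π²+ln²(0.26)) = 0.3941.
Characteristic equation s² + 12s + 9.9K_p = 0 gives ζ = 12/(2√(9.9K_p)).
Setting ζ = 0.3941: √(9.9K_p) = 12/(2·0.3941) = 15.23, so K_p = 231.8/9.9 = 23.4.

K_p = 23.4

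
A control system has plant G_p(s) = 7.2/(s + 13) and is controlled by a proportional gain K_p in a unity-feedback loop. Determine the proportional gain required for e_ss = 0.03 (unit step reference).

Steady-state error for a unit step on this type-0 loop is 1/(1 + K_p·G_p(0)).
G_p(0) = 0.5538. Require 1/(1 + K_p·0.5538) = 0.03, so 1 + 0.5538·K_p = 33.33.
K_p = (33.33 − 1)/0.5538 = 58.4.

K_p = 58.4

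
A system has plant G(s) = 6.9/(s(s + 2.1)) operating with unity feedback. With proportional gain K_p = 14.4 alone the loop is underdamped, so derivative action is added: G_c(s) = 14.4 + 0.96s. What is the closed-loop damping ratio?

ζ = 0.438

Forward path: (14.4 + 0.96s)·6.9/(s(s+2.1)). The closed-loop characteristic equation is s² + (2.1 + 6.9·0.96)s + 6.9·14.4 = 0.
That is s² + 8.724s + 99.36 = 0, so ω_n = 9.968 rad/s and ζ = 8.724/(2·9.968) = 0.4376.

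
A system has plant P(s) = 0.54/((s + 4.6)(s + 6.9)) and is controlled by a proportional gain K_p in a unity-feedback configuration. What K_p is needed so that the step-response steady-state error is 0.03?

For a type-0 loop with proportional control, e_ss = 1/(1 + K_p·P(0)).
P(0) = 0.01701. Require 1/(1 + K_p·0.01701) = 0.03, so 1 + 0.01701·K_p = 33.33.
K_p = (33.33 − 1)/0.01701 = 1900.

K_p = 1900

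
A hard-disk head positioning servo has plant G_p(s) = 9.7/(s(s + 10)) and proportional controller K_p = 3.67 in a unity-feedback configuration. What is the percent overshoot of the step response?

Closed-loop characteristic equation: s² + 10s + 35.6 = 0, so ω_n = 5.966 rad/s and ζ = 10/(2·5.966) = 0.838.
%OS = 100·exp(−πζ/√(1−ζ²)) = 100·exp(−π·0.838/√0.2977) = 0.803%.

0.803%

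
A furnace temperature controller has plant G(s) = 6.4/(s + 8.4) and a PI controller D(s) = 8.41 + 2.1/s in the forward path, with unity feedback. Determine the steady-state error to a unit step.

0

The open loop D(s)G(s) has a pole at the origin (type 1), so the static position error constant is infinite and e_ss = 1/(1+∞) = 0.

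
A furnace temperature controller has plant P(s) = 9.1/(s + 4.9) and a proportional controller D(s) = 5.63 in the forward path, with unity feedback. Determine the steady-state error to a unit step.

0.0873

The loop is type 0. Static position error constant K_pos = D(0)·P(0) = 5.63·1.857 = 10.46.
Steady-state error to a unit step: e_ss = 1/(1+K_pos) = 1/11.46 = 0.0873.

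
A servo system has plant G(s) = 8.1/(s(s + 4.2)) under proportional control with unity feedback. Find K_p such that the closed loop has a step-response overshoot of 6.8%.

K_p = 1.29

From %OS = 100·exp(−πζ/√(1−ζ²)) = 6.8%, ζ = −ln(0.068)/√(π²+ln²(0.068)) = 0.6502.
Characteristic equation s² + 4.2s + 8.1K_p = 0 gives ζ = 4.2/(2√(8.1K_p)).
Setting ζ = 0.6502: √(8.1K_p) = 4.2/(2·0.6502) = 3.23, so K_p = 10.43/8.1 = 1.29.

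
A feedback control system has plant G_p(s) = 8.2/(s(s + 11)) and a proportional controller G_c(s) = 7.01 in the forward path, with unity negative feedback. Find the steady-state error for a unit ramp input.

The loop has one pole at the origin (type 1). Velocity error constant K_v = lim_{s→0} s·G_c(s)G_p(s) = 7.01·8.2/11 = 5.226.
Steady-state error to a unit ramp: e_ss = 1/K_v = 0.191.

0.191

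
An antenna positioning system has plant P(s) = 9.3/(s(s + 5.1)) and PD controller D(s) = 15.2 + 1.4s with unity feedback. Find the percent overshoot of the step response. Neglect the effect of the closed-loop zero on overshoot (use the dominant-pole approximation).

2.48%

Forward path: (15.2 + 1.4s)·9.3/(s(s+5.1)). The closed-loop characteristic equation is s² + (5.1 + 9.3·1.4)s + 9.3·15.2 = 0.
That is s² + 18.12s + 141.4 = 0, so ω_n = 11.89 rad/s and ζ = 18.12/(2·11.89) = 0.762.
%OS = 100·exp(−πζ/√(1−ζ²)) = 2.48%.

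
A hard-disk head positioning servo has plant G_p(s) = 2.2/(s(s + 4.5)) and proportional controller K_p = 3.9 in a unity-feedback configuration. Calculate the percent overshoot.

2.31%

From 1 + K_pG_p(s) = 0: s² + 4.5s + 8.58 = 0 ⇒ ω_n = 2.929, ζ = 0.7681.
%OS = 100·exp(−πζ/√(1−ζ²)) = 100·exp(−π·0.7681/√0.41) = 2.31%.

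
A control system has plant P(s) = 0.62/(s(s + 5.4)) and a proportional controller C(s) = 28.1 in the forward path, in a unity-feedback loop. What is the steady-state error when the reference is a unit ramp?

The loop has one pole at the origin (type 1). Velocity error constant K_v = lim_{s→0} s·C(s)P(s) = 28.1·0.62/5.4 = 3.226.
Steady-state error to a unit ramp: e_ss = 1/K_v = 0.31.

0.31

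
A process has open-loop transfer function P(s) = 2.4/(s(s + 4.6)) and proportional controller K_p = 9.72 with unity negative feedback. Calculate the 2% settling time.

The closed-loop denominator s² + 4.6s + 23.33 gives ω_n = √23.33 = 4.83 and ζ = 4.6/(2ω_n) = 0.4762.
2% settling time T_s ≈ 4/(ζω_n) = 4/2.3 = 1.74 s.

T_s ≈ 1.74 s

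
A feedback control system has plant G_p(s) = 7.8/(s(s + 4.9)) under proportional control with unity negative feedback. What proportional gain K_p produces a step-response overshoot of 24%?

K_p = 4.5

From %OS = 100·exp(−πζ/√(1−ζ²)) = 24%, ζ = −ln(0.24)/√(π²+ln²(0.24)) = 0.4136.
Characteristic equation s² + 4.9s + 7.8K_p = 0 gives ζ = 4.9/(2√(7.8K_p)).
Setting ζ = 0.4136: √(7.8K_p) = 4.9/(2·0.4136) = 5.924, so K_p = 35.09/7.8 = 4.5.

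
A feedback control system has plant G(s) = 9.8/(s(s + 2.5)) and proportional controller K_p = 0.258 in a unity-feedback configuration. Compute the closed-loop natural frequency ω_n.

With unity feedback the closed-loop characteristic equation is s² + 2.5s + 0.258·9.8 = s² + 2.5s + 2.528 = 0.
So ω_n² = 2.528 ⇒ ω_n = 1.59 rad/s, and ζ = 2.5/(2ω_n) = 0.786.

ω_n = 1.59 rad/s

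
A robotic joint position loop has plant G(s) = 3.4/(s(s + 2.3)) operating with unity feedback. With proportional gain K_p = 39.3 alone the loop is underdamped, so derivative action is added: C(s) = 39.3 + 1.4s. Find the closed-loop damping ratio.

Forward path: (39.3 + 1.4s)·3.4/(s(s+2.3)). The closed-loop characteristic equation is s² + (2.3 + 3.4·1.4)s + 3.4·39.3 = 0.
That is s² + 7.06s + 133.6 = 0, so ω_n = 11.56 rad/s and ζ = 7.06/(2·11.56) = 0.3054.

ζ = 0.305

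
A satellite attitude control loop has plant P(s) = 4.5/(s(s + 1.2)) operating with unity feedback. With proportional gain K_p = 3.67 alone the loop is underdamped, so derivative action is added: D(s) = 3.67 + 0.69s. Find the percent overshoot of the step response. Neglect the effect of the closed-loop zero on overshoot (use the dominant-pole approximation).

14.1%

Forward path: (3.67 + 0.69s)·4.5/(s(s+1.2)). The closed-loop characteristic equation is s² + (1.2 + 4.5·0.69)s + 4.5·3.67 = 0.
That is s² + 4.305s + 16.52 = 0, so ω_n = 4.064 rad/s and ζ = 4.305/(2·4.064) = 0.5297.
%OS = 100·exp(−πζ/√(1−ζ²)) = 14.1%.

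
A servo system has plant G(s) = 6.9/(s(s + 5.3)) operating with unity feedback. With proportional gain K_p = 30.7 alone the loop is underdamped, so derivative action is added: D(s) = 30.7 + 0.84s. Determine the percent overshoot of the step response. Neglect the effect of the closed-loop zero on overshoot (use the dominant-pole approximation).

Forward path: (30.7 + 0.84s)·6.9/(s(s+5.3)). The closed-loop characteristic equation is s² + (5.3 + 6.9·0.84)s + 6.9·30.7 = 0.
That is s² + 11.1s + 211.8 = 0, so ω_n = 14.55 rad/s and ζ = 11.1/(2·14.55) = 0.3812.
%OS = 100·exp(−πζ/√(1−ζ²)) = 27.4%.

27.4%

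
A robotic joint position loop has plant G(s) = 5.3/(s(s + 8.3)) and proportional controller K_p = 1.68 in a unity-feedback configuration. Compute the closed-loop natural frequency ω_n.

1 + K_p·G(s) = 0 gives s² + 8.3s + 8.904 = 0.
Matching s² + 2ζω_n s + ω_n²: ω_n = √8.904 = 2.984 rad/s and 2ζω_n = 8.3, so ζ = 8.3/(2·2.984) = 1.39.

ω_n = 2.98 rad/s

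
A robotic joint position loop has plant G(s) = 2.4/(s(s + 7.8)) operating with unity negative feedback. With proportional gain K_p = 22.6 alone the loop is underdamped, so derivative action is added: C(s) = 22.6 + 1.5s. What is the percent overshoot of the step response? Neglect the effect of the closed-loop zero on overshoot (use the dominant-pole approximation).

Forward path: (22.6 + 1.5s)·2.4/(s(s+7.8)). The closed-loop characteristic equation is s² + (7.8 + 2.4·1.5)s + 2.4·22.6 = 0.
That is s² + 11.4s + 54.24 = 0, so ω_n = 7.365 rad/s and ζ = 11.4/(2·7.365) = 0.774.
%OS = 100·exp(−πζ/√(1−ζ²)) = 2.15%.

2.15%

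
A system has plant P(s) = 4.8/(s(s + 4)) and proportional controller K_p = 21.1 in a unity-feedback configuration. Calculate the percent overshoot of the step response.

The closed-loop denominator s² + 4s + 101.3 gives ω_n = √101.3 = 10.06 and ζ = 4/(2ω_n) = 0.1987.
%OS = 100·exp(−πζ/√(1−ζ²)) = 100·exp(−π·0.1987/√0.9605) = 52.9%.

52.9%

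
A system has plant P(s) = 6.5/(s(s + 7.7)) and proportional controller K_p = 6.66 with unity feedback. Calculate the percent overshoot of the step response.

Closed-loop characteristic equation: s² + 7.7s + 43.29 = 0, so ω_n = 6.58 rad/s and ζ = 7.7/(2·6.58) = 0.5851.
%OS = 100·exp(−πζ/√(1−ζ²)) = 100·exp(−π·0.5851/√0.6576) = 10.4%.

10.4%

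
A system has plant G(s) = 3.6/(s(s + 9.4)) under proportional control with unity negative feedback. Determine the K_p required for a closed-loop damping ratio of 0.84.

K_p = 8.7

Closed-loop characteristic equation: s² + 9.4s + K_p·3.6 = 0.
So ω_n = √(3.6K_p) and 2ζω_n = 9.4, giving ζ = 9.4/(2√(3.6K_p)).
Setting ζ = 0.84: √(3.6K_p) = 9.4/(2·0.84) = 5.595, so K_p = 31.31/3.6 = 8.7.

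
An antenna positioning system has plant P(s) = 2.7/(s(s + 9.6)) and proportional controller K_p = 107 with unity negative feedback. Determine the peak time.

T_p = 0.193 s

From 1 + K_pP(s) = 0: s² + 9.6s + 288.9 = 0 ⇒ ω_n = 17, ζ = 0.2824.
Damped frequency ω_d = ω_n√(1−ζ²) = 16.31 rad/s, so peak time T_p = π/ω_d = 0.193 s.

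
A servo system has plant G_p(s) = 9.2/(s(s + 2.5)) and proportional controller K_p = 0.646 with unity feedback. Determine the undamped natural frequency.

ω_n = 2.44 rad/s

The closed-loop denominator is s(s+2.5) + 0.646·9.2 = s² + 2.5s + 5.943.
Matching s² + 2ζω_n s + ω_n²: ω_n = √5.943 = 2.438 rad/s and 2ζω_n = 2.5, so ζ = 2.5/(2·2.438) = 0.513.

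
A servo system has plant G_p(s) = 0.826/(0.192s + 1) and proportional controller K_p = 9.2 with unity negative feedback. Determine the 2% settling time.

Closed loop: T(s) = K_p·G_p/(1+K_p·G_p) = 7.599/(0.192s + 1 + 7.599), with pole at s = −(1 + 7.599)/0.192 = −44.79.
τ = 1/44.79 = 0.02233 s, so 2% settling time ≈ 4τ = 0.0893 s.

T_s ≈ 0.0893 s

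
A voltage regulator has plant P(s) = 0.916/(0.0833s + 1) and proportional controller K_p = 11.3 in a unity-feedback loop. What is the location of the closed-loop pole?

s = -136.3

Closed loop: T(s) = K_p·P/(1+K_p·P) = 10.35/(0.0833s + 1 + 10.35), with pole at s = −(1 + 10.35)/0.0833 = −136.3.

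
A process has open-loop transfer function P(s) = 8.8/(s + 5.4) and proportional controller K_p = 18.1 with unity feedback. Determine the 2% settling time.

T_s ≈ 0.0243 s

Closed-loop transfer function: T(s) = K_p·P(s)/(1 + K_p·P(s)) = 159.3/(s + 5.4 + 159.3) = 159.3/(s + 164.7).
Time constant τ = 1/164.7 = 0.006072 s, so the 2% settling time is about 4τ = 0.0243 s.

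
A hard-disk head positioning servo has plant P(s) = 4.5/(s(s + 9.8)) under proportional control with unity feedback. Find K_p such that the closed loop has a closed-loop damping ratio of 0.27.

Closed-loop characteristic equation: s² + 9.8s + K_p·4.5 = 0.
So ω_n = √(4.5K_p) and 2ζω_n = 9.8, giving ζ = 9.8/(2√(4.5K_p)).
Setting ζ = 0.27: √(4.5K_p) = 9.8/(2·0.27) = 18.15, so K_p = 329.4/4.5 = 73.2.

K_p = 73.2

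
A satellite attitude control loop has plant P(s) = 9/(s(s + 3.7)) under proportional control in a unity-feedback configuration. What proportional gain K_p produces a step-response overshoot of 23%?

From %OS = 100·exp(−πζ/√(1−ζ²)) = 23%, ζ = −ln(0.23)/√(π²+ln²(0.23)) = 0.4237.
Characteristic equation s² + 3.7s + 9K_p = 0 gives ζ = 3.7/(2√(9K_p)).
Setting ζ = 0.4237: √(9K_p) = 3.7/(2·0.4237) = 4.366, so K_p = 19.06/9 = 2.12.

K_p = 2.12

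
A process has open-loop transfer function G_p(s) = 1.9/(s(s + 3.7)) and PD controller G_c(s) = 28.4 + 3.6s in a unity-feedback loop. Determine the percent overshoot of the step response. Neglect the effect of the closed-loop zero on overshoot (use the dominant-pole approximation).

Forward path: (28.4 + 3.6s)·1.9/(s(s+3.7)). The closed-loop characteristic equation is s² + (3.7 + 1.9·3.6)s + 1.9·28.4 = 0.
That is s² + 10.54s + 53.96 = 0, so ω_n = 7.346 rad/s and ζ = 10.54/(2·7.346) = 0.7174.
%OS = 100·exp(−πζ/√(1−ζ²)) = 3.93%.

3.93%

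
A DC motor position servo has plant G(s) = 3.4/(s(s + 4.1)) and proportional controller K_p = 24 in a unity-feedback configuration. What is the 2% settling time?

From 1 + K_pG(s) = 0: s² + 4.1s + 81.6 = 0 ⇒ ω_n = 9.033, ζ = 0.2269.
2% settling time T_s ≈ 4/(ζω_n) = 4/2.05 = 1.95 s.

T_s ≈ 1.95 s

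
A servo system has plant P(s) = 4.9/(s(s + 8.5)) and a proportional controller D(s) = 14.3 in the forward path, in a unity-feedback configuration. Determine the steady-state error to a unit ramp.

0.121

The loop has one pole at the origin (type 1). Velocity error constant K_v = lim_{s→0} s·D(s)P(s) = 14.3·4.9/8.5 = 8.244.
Steady-state error to a unit ramp: e_ss = 1/K_v = 0.121.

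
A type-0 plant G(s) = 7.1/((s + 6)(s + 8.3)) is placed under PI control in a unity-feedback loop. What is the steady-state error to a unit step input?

The PI controller's integrator makes the forward path type 1, so e_ss to a step is zero.

0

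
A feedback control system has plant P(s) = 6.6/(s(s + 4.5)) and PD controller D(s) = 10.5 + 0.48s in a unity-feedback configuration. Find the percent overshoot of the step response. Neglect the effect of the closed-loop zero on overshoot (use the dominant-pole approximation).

19.6%

Forward path: (10.5 + 0.48s)·6.6/(s(s+4.5)). The closed-loop characteristic equation is s² + (4.5 + 6.6·0.48)s + 6.6·10.5 = 0.
That is s² + 7.668s + 69.3 = 0, so ω_n = 8.325 rad/s and ζ = 7.668/(2·8.325) = 0.4606.
%OS = 100·exp(−πζ/√(1−ζ²)) = 19.6%.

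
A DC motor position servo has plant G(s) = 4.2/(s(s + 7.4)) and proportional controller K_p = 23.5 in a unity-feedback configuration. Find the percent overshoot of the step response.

28.3%

Closed-loop characteristic equation: s² + 7.4s + 98.7 = 0, so ω_n = 9.935 rad/s and ζ = 7.4/(2·9.935) = 0.3724.
%OS = 100·exp(−πζ/√(1−ζ²)) = 100·exp(−π·0.3724/√0.8613) = 28.3%.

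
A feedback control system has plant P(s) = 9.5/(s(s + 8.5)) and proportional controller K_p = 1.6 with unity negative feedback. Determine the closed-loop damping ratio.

1 + K_p·P(s) = 0 gives s² + 8.5s + 15.2 = 0.
So ω_n² = 15.2 ⇒ ω_n = 3.899 rad/s, and ζ = 8.5/(2ω_n) = 1.09.

ζ = 1.09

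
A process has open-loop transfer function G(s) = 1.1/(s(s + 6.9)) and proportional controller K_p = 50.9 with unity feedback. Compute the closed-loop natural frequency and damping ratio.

The closed-loop denominator is s(s+6.9) + 50.9·1.1 = s² + 6.9s + 55.99.
Matching s² + 2ζω_n s + ω_n²: ω_n = √55.99 = 7.483 rad/s and 2ζω_n = 6.9, so ζ = 6.9/(2·7.483) = 0.461.

ω_n = 7.48 rad/s, ζ = 0.461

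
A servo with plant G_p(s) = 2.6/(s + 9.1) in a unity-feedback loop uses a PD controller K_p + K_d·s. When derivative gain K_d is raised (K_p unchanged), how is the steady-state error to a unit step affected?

At s = 0 the derivative term contributes nothing: C(0) = K_p regardless of K_d, so K_pos = K_p·G_p(0) and e_ss are unchanged.

unchanged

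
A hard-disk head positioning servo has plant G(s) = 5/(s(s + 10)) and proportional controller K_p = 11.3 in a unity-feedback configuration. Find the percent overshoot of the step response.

The closed-loop denominator s² + 10s + 56.5 gives ω_n = √56.5 = 7.517 and ζ = 10/(2ω_n) = 0.6652.
%OS = 100·exp(−πζ/√(1−ζ²)) = 100·exp(−π·0.6652/√0.5575) = 6.09%.

6.09%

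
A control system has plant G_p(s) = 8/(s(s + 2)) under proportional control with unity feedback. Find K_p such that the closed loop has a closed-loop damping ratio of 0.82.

K_p = 0.186

Closed-loop characteristic equation: s² + 2s + K_p·8 = 0.
So ω_n = √(8K_p) and 2ζω_n = 2, giving ζ = 2/(2√(8K_p)).
Setting ζ = 0.82: √(8K_p) = 2/(2·0.82) = 1.22, so K_p = 1.487/8 = 0.186.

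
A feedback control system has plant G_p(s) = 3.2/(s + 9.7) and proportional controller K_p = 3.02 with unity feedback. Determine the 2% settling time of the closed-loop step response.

T_s ≈ 0.207 s

Closed-loop transfer function: T(s) = K_p·G_p(s)/(1 + K_p·G_p(s)) = 9.664/(s + 9.7 + 9.664) = 9.664/(s + 19.36).
Time constant τ = 1/19.36 = 0.05164 s, so the 2% settling time is about 4τ = 0.207 s.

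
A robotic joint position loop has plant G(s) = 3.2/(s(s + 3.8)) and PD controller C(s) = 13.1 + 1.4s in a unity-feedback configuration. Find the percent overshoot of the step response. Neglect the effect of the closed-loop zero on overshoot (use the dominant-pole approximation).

7.33%

Forward path: (13.1 + 1.4s)·3.2/(s(s+3.8)). The closed-loop characteristic equation is s² + (3.8 + 3.2·1.4)s + 3.2·13.1 = 0.
That is s² + 8.28s + 41.92 = 0, so ω_n = 6.475 rad/s and ζ = 8.28/(2·6.475) = 0.6394.
%OS = 100·exp(−πζ/√(1−ζ²)) = 7.33%.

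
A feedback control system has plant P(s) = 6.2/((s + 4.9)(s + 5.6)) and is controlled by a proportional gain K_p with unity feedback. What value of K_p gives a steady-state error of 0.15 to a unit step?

Steady-state error for a unit step on this type-0 loop is 1/(1 + K_p·P(0)).
P(0) = 0.2259. Require 1/(1 + K_p·0.2259) = 0.15, so 1 + 0.2259·K_p = 6.667.
K_p = (6.667 − 1)/0.2259 = 25.1.

K_p = 25.1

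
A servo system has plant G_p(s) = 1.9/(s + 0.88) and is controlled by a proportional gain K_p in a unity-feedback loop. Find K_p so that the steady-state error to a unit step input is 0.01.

Steady-state error for a unit step on this type-0 loop is 1/(1 + K_p·G_p(0)).
G_p(0) = 2.159. Require 1/(1 + K_p·2.159) = 0.01, so 1 + 2.159·K_p = 100.
K_p = (100 − 1)/2.159 = 45.9.

K_p = 45.9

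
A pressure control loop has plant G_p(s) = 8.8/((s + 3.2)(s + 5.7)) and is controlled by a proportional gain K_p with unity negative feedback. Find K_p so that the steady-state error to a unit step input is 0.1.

Steady-state error for a unit step on this type-0 loop is 1/(1 + K_p·G_p(0)).
G_p(0) = 0.4825. Require 1/(1 + K_p·0.4825) = 0.1, so 1 + 0.4825·K_p = 10.
K_p = (10 − 1)/0.4825 = 18.7.

K_p = 18.7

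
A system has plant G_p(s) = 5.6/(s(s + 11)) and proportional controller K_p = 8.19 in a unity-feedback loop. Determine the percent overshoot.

1.26%

The closed-loop denominator s² + 11s + 45.86 gives ω_n = √45.86 = 6.772 and ζ = 11/(2ω_n) = 0.8121.
%OS = 100·exp(−πζ/√(1−ζ²)) = 100·exp(−π·0.8121/√0.3404) = 1.26%.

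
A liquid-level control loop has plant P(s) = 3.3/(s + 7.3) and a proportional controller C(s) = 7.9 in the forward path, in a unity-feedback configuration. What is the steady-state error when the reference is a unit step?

The loop is type 0. Static position error constant K_pos = C(0)·P(0) = 7.9·0.4521 = 3.571.
Steady-state error to a unit step: e_ss = 1/(1+K_pos) = 1/4.571 = 0.219.

0.219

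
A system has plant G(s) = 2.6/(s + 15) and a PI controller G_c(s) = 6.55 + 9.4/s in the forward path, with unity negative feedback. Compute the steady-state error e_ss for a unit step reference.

0

The open loop G_c(s)G(s) has a pole at the origin (type 1), so the static position error constant is infinite and e_ss = 1/(1+∞) = 0.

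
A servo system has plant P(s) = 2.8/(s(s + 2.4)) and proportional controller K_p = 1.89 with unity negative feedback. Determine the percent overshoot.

The closed-loop denominator s² + 2.4s + 5.292 gives ω_n = √5.292 = 2.3 and ζ = 2.4/(2ω_n) = 0.5216.
%OS = 100·exp(−πζ/√(1−ζ²)) = 100·exp(−π·0.5216/√0.7279) = 14.6%.

14.6%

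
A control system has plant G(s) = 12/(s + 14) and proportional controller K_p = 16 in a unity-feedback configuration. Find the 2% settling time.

Closed-loop transfer function: T(s) = K_p·G(s)/(1 + K_p·G(s)) = 192/(s + 14 + 192) = 192/(s + 206).
Time constant τ = 1/206 = 0.004854 s, so the 2% settling time is about 4τ = 0.0194 s.

T_s ≈ 0.0194 s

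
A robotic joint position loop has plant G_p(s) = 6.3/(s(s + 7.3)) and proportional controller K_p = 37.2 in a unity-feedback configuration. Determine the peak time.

T_p = 0.211 s

Closed-loop characteristic equation: s² + 7.3s + 234.4 = 0, so ω_n = 15.31 rad/s and ζ = 7.3/(2·15.31) = 0.2384.
Damped frequency ω_d = ω_n√(1−ζ²) = 14.87 rad/s, so peak time T_p = π/ω_d = 0.211 s.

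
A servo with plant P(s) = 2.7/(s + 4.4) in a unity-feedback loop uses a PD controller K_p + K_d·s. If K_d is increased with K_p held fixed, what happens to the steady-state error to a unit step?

unchanged

At s = 0 the derivative term contributes nothing: C(0) = K_p regardless of K_d, so K_pos = K_p·P(0) and e_ss are unchanged.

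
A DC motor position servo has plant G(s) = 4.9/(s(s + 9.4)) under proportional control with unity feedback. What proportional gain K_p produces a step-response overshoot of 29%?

From %OS = 100·exp(−πζ/√(1−ζ²)) = 29%, ζ = −ln(0.29)/√(π²+ln²(0.29)) = 0.3666.
Characteristic equation s² + 9.4s + 4.9K_p = 0 gives ζ = 9.4/(2√(4.9K_p)).
Setting ζ = 0.3666: √(4.9K_p) = 9.4/(2·0.3666) = 12.82, so K_p = 164.4/4.9 = 33.5.

K_p = 33.5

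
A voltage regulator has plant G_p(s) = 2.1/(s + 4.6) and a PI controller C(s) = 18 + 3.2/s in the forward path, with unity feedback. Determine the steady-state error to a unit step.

0

The open loop C(s)G_p(s) has a pole at the origin (type 1), so the static position error constant is infinite and e_ss = 1/(1+∞) = 0.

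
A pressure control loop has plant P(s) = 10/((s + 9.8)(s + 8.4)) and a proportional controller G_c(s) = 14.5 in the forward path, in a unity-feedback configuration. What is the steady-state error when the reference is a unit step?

0.362

The loop is type 0. Static position error constant K_pos = G_c(0)·P(0) = 14.5·0.1215 = 1.761.
Steady-state error to a unit step: e_ss = 1/(1+K_pos) = 1/2.761 = 0.362.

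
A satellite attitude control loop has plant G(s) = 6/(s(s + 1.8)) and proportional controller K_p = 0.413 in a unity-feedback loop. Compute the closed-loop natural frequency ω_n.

ω_n = 1.57 rad/s

1 + K_p·G(s) = 0 gives s² + 1.8s + 2.478 = 0.
So ω_n² = 2.478 ⇒ ω_n = 1.574 rad/s, and ζ = 1.8/(2ω_n) = 0.572.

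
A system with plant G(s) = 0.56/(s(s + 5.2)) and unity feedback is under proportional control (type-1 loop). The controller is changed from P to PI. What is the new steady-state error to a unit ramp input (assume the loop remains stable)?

0

The integrator raises the loop to type 2, so K_v → ∞ and e_ss to a ramp is zero.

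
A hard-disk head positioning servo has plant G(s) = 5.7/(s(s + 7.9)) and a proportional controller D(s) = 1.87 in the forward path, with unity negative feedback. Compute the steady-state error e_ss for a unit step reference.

The open loop D(s)G(s) has a pole at the origin (type 1), so the static position error constant is infinite and e_ss = 1/(1+∞) = 0.

0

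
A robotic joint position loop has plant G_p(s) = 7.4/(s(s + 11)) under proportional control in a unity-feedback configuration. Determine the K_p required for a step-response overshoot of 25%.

From %OS = 100·exp(−πζ/√(1−ζ²)) = 25%, ζ = −ln(0.25)/√(π²+ln²(0.25)) = 0.4037.
Characteristic equation s² + 11s + 7.4K_p = 0 gives ζ = 11/(2√(7.4K_p)).
Setting ζ = 0.4037: √(7.4K_p) = 11/(2·0.4037) = 13.62, so K_p = 185.6/7.4 = 25.1.

K_p = 25.1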